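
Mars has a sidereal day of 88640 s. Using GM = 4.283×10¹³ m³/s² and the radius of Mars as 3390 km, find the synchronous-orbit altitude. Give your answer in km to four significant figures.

h_sync ≈ 17040 km

A synchronous orbit has period T, so by Kepler's third law a = (μT²/4π²)^(1/3).
μT²/4π² = 4.283×10¹³ × (8.864×10⁴)² / 39.48 = 8.524×10²¹ m³.
a = 2.043×10⁷ m = 20428 km.
Altitude h = a − R = 20428 − 3390 = 17038 km.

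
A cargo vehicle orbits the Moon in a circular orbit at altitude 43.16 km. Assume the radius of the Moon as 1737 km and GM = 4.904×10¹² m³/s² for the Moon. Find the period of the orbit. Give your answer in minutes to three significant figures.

T ≈ 112 minutes

r = 1737 + 43.16 = 1780.2 km = 1.7802×10⁶ m.
Kepler's third law: T = 2π√(r³/μ) = 2π√((1.780×10⁶)³ / 4.904×10¹²).
r³/μ = 1.150×10⁶ s², so T = 2π × 1.073×10³ = 6.739×10³ s.
Converting: 6.739×10³ s ÷ 60.00 = 112.3 minutes.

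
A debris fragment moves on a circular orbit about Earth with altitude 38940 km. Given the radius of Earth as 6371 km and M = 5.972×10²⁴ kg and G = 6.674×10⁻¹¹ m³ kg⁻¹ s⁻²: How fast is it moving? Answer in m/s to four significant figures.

v ≈ 2966 m/s

μ = GM = 6.674×10⁻¹¹ × 5.972×10²⁴ = 3.986×10¹⁴ m³/s².
r = 6371 + 38940 = 45311 km = 4.5311×10⁷ m.
For a circular orbit v = √(μ/r) = √(3.986×10¹⁴ / 4.531×10⁷) = √(8.796×10⁶) = 2966 m/s.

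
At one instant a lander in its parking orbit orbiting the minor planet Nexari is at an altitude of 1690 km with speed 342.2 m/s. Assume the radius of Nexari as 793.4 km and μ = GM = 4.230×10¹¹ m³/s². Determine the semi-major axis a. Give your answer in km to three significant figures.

r = 793.4 + 1690 = 2483.4 km = 2.483×10⁶ m.
Vis-viva rearranged: 1/a = 2/r − v²/μ = 8.053×10⁻⁷ − 2.768×10⁻⁷ = 5.285×10⁻⁷ m⁻¹.
a = 1.892×10⁶ m = 1892.1 km.

a ≈ 1890 km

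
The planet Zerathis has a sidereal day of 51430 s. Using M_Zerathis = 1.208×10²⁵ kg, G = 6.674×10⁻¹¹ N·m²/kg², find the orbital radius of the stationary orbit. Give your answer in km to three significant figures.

μ = GM = 6.674×10⁻¹¹ × 1.208×10²⁵ = 8.062×10¹⁴ m³/s².
A synchronous orbit has period T, so by Kepler's third law a = (μT²/4π²)^(1/3).
μT²/4π² = 8.062×10¹⁴ × (5.143×10⁴)² / 39.48 = 5.402×10²² m³.
a = 3.780×10⁷ m = 37801 km.

r_sync ≈ 37800 km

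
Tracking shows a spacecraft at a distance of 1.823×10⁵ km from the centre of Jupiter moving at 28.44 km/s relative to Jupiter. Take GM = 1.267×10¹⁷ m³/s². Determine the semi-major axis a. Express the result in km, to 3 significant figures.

a ≈ 2.18×10⁵ km

r = 1.823×10⁸ m.
Specific orbital energy ε = v²/2 − μ/r = (28440)²/2 − 1.267×10¹⁷/1.823×10⁸ = -2.906×10⁸ J/kg.
Since ε = −μ/(2a), a = −μ/(2ε) = 2.180×10⁸ m = 2.1800×10⁵ km.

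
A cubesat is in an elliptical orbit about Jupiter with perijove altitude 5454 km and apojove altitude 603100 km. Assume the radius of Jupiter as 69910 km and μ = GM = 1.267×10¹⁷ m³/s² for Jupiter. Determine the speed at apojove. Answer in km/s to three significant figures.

r_p = 69910 + 5454 = 75364 km = 7.5364×10⁷ m.
r_a = 69910 + 603100 = 673010 km = 6.7301×10⁸ m.
Semi-major axis a = (r_p + r_a)/2 = 3.7419×10⁵ km = 3.742×10⁸ m.
Vis-viva: v² = μ(2/r − 1/a) = 1.267×10¹⁷ × (2.972×10⁻⁹ − 2.672×10⁻⁹) = 3.792×10⁷ m²/s².
v = 6158 m/s = 6.158 km/s.

v ≈ 6.16 km/s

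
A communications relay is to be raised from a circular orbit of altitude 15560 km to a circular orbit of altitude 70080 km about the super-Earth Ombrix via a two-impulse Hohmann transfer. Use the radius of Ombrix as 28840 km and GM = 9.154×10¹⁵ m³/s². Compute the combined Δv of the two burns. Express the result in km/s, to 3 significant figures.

r₁ = 28840 + 15560 = 44400 km = 4.4400×10⁷ m.
r₂ = 28840 + 70080 = 98920 km = 9.8920×10⁷ m.
Transfer ellipse a_t = (r₁ + r₂)/2 = 7.166×10⁷ m.
At r₁: circular v_c1 = √(μ/r₁) = 14360 m/s; transfer-periapsis v_p = √[μ(2/r₁ − 1/a_t)] = 16870 m/s.
Δv₁ = v_p − v_c1 = 2511 m/s.
At r₂: circular v_c2 = √(μ/r₂) = 9620 m/s; transfer-apoapsis v_a = √[μ(2/r₂ − 1/a_t)] = 7572 m/s.
Δv₂ = v_c2 − v_a = 2048 m/s.
Total Δv = Δv₁ + Δv₂ = 4559 m/s = 4.559 km/s.

Δv_total ≈ 4.56 km/s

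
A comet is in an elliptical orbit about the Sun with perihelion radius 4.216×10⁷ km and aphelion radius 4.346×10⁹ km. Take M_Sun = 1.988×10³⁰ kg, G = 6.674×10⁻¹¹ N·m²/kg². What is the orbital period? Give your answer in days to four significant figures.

μ = GM = 6.674×10⁻¹¹ × 1.988×10³⁰ = 1.327×10²⁰ m³/s².
Semi-major axis a = (r_p + r_a)/2 = (4.2160×10⁷ + 4.3460×10⁹)/2 = 2.1941×10⁹ km = 2.194×10¹² m.
By Kepler's third law T = 2π√(a³/μ) = 2π × 2.821×10⁸ = 1.773×10⁹ s.
= 20520 days.

T ≈ 20520 days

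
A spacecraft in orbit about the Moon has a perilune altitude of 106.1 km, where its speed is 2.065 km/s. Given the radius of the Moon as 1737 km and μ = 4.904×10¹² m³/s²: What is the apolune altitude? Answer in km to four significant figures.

apolune altitude ≈ 5697 km

r_p = 1737 + 106.1 = 1843.1 km = 1.843×10⁶ m.
Specific energy ε = v²/2 − μ/r = -5.286×10⁵ J/kg, so a = −μ/(2ε) = 4.638×10⁶ m.
The apsides satisfy r_p + r_a = 2a, so the apolune radius is 2a − r_p = 7.434×10⁶ m = 7433.8 km.
Apolune altitude = 7433.8 − 1737 = 5696.8 km.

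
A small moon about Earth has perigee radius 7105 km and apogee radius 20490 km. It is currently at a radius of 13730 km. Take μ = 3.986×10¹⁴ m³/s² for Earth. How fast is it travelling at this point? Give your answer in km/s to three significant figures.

Semi-major axis a = (r_p + r_a)/2 = 13798 km = 1.380×10⁷ m.
Vis-viva: v² = μ(2/r − 1/a) = 3.986×10¹⁴ × (1.457×10⁻⁷ − 7.248×10⁻⁸) = 2.917×10⁷ m²/s².
v = 5401 m/s = 5.401 km/s.

v ≈ 5.40 km/s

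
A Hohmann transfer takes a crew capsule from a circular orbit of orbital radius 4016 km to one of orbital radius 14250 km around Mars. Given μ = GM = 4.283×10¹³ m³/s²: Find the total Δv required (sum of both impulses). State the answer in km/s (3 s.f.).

r₁ = 4016 km = 4.016×10⁶ m.
r₂ = 14250 km = 1.425×10⁷ m.
Transfer ellipse a_t = (r₁ + r₂)/2 = 9.133×10⁶ m.
At r₁: circular v_c1 = √(μ/r₁) = 3266 m/s; transfer-periapsis v_p = √[μ(2/r₁ − 1/a_t)] = 4079 m/s.
Δv₁ = v_p − v_c1 = 813.5 m/s.
At r₂: circular v_c2 = √(μ/r₂) = 1734 m/s; transfer-apoapsis v_a = √[μ(2/r₂ − 1/a_t)] = 1150 m/s.
Δv₂ = v_c2 − v_a = 584.0 m/s.
Total Δv = Δv₁ + Δv₂ = 1398 m/s = 1.398 km/s.

Δv_total ≈ 1.40 km/s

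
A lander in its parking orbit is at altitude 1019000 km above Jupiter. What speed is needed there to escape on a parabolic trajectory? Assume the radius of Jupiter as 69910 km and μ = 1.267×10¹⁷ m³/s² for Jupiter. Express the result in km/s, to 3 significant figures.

r = 69910 + 1019000 = 1088900 km = 1.0889×10⁹ m.
Escape speed v_esc = √(2μ/r) = √(2 × 1.267×10¹⁷ / 1.089×10⁹) = √(2.327×10⁸) = 15250 m/s.
= 15.25 km/s.

v_esc ≈ 15.3 km/s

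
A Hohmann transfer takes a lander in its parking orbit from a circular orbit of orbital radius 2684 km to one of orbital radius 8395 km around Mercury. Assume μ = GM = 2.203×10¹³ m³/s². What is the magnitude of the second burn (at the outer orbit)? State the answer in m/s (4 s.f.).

r₁ = 2684 km = 2.684×10⁶ m.
r₂ = 8395 km = 8.395×10⁶ m.
Transfer ellipse a_t = (r₁ + r₂)/2 = 5.540×10⁶ m.
At r₁: circular v_c1 = √(μ/r₁) = 2865 m/s; transfer-periherm v_p = √[μ(2/r₁ − 1/a_t)] = 3527 m/s.
At r₂: circular v_c2 = √(μ/r₂) = 1620 m/s; transfer-apoherm v_a = √[μ(2/r₂ − 1/a_t)] = 1128 m/s.
Δv₂ = v_c2 − v_a = 492.3 m/s.

Δv ≈ 492.3 m/s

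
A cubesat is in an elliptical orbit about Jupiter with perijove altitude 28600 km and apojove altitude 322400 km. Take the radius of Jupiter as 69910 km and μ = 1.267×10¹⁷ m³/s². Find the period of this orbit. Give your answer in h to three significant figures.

r_p = 69910 + 28600 = 98510 km = 9.8510×10⁷ m.
r_a = 69910 + 322400 = 392310 km = 3.9231×10⁸ m.
Semi-major axis a = (r_p + r_a)/2 = (98510 + 3.9231×10⁵)/2 = 2.4541×10⁵ km = 2.454×10⁸ m.
By Kepler's third law T = 2π√(a³/μ) = 2π × 1.080×10⁴ = 6.786×10⁴ s.
= 18.85 h.

T ≈ 18.9 h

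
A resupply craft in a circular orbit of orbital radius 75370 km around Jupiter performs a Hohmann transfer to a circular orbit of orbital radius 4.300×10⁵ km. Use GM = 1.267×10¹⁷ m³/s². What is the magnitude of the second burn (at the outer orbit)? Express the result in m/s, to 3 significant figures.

r₁ = 75370 km = 7.537×10⁷ m.
r₂ = 4.300×10⁵ km = 4.300×10⁸ m.
Transfer ellipse a_t = (r₁ + r₂)/2 = 2.527×10⁸ m.
At r₁: circular v_c1 = √(μ/r₁) = 41000 m/s; transfer-perijove v_p = √[μ(2/r₁ − 1/a_t)] = 53490 m/s.
At r₂: circular v_c2 = √(μ/r₂) = 17170 m/s; transfer-apojove v_a = √[μ(2/r₂ − 1/a_t)] = 9375 m/s.
Δv₂ = v_c2 − v_a = 7791 m/s.

Δv ≈ 7790 m/s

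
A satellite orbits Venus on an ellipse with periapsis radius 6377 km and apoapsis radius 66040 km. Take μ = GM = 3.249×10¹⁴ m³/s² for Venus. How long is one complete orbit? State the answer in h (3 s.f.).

T ≈ 21.1 h

Semi-major axis a = (r_p + r_a)/2 = (6377.0 + 66040)/2 = 36208 km = 3.621×10⁷ m.
By Kepler's third law T = 2π√(a³/μ) = 2π × 1.209×10⁴ = 7.595×10⁴ s.
= 21.10 h.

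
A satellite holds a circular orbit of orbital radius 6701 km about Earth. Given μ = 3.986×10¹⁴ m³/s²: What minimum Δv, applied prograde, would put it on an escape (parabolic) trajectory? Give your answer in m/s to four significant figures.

r = 6701 km = 6.701×10⁶ m.
Circular speed v_c = √(μ/r) = 7713 m/s.
Escape speed v_esc = √(2μ/r) = √2 × v_c = 10910 m/s.
Δv = v_esc − v_c = 3195 m/s.

Δv ≈ 3195 m/s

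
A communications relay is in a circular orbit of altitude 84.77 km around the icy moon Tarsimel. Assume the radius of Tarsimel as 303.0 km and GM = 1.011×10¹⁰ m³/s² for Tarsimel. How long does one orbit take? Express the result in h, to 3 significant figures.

T ≈ 4.19 h

r = 303.0 + 84.77 = 387.77 km = 3.8777×10⁵ m.
Kepler's third law: T = 2π√(r³/μ) = 2π√((3.878×10⁵)³ / 1.011×10¹⁰).
r³/μ = 5.767×10⁶ s², so T = 2π × 2.402×10³ = 1.509×10⁴ s.
Converting: 1.509×10⁴ s ÷ 3600 = 4.191 h.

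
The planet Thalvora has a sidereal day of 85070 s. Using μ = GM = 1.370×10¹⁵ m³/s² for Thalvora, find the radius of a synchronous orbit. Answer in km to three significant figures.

A synchronous orbit has period T, so by Kepler's third law a = (μT²/4π²)^(1/3).
μT²/4π² = 1.370×10¹⁵ × (8.507×10⁴)² / 39.48 = 2.511×10²³ m³.
a = 6.309×10⁷ m = 63092 km.

r_sync ≈ 63100 km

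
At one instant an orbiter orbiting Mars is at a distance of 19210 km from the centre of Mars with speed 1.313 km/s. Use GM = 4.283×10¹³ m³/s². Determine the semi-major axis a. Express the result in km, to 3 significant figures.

r = 1.921×10⁷ m.
Specific orbital energy ε = v²/2 − μ/r = (1313)²/2 − 4.283×10¹³/1.921×10⁷ = -1.368×10⁶ J/kg.
Since ε = −μ/(2a), a = −μ/(2ε) = 1.566×10⁷ m = 15659 km.

a ≈ 15700 km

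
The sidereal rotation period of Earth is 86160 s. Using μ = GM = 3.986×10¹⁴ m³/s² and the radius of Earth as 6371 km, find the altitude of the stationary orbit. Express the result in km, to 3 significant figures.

h_sync ≈ 35800 km

A synchronous orbit has period T, so by Kepler's third law a = (μT²/4π²)^(1/3).
μT²/4π² = 3.986×10¹⁴ × (8.616×10⁴)² / 39.48 = 7.495×10²² m³.
a = 4.216×10⁷ m = 42163 km.
Altitude h = a − R = 42163 − 6371 = 35792 km.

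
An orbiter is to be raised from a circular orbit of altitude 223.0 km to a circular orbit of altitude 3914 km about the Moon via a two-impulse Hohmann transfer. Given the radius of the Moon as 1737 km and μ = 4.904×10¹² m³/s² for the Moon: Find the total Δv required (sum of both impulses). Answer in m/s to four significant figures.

r₁ = 1737 + 223.0 = 1960.0 km = 1.9600×10⁶ m.
r₂ = 1737 + 3914 = 5651.0 km = 5.6510×10⁶ m.
Transfer ellipse a_t = (r₁ + r₂)/2 = 3.806×10⁶ m.
At r₁: circular v_c1 = √(μ/r₁) = 1582 m/s; transfer-perilune v_p = √[μ(2/r₁ − 1/a_t)] = 1928 m/s.
Δv₁ = v_p − v_c1 = 345.8 m/s.
At r₂: circular v_c2 = √(μ/r₂) = 931.6 m/s; transfer-apolune v_a = √[μ(2/r₂ − 1/a_t)] = 668.6 m/s.
Δv₂ = v_c2 − v_a = 263.0 m/s.
Total Δv = Δv₁ + Δv₂ = 608.8 m/s.

Δv_total ≈ 608.8 m/s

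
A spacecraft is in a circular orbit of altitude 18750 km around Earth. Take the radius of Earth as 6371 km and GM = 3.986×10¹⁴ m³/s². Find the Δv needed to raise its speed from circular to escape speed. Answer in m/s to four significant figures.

Δv ≈ 1650 m/s

r = 6371 + 18750 = 25121 km = 2.5121×10⁷ m.
Circular speed v_c = √(μ/r) = 3983 m/s.
Escape speed v_esc = √(2μ/r) = √2 × v_c = 5633 m/s.
Δv = v_esc − v_c = 1650 m/s.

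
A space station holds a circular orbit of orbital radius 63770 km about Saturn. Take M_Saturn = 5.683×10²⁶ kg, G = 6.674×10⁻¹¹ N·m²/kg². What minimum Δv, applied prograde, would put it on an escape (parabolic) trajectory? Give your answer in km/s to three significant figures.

Δv ≈ 10.1 km/s

μ = GM = 6.674×10⁻¹¹ × 5.683×10²⁶ = 3.793×10¹⁶ m³/s².
r = 63770 km = 6.377×10⁷ m.
Circular speed v_c = √(μ/r) = 24390 m/s.
Escape speed v_esc = √(2μ/r) = √2 × v_c = 34490 m/s.
Δv = v_esc − v_c = 10100 m/s = 10.10 km/s.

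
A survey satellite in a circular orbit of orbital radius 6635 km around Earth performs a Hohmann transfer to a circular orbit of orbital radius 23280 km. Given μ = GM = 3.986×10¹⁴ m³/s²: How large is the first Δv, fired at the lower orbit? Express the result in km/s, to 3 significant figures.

r₁ = 6635 km = 6.635×10⁶ m.
r₂ = 23280 km = 2.328×10⁷ m.
Transfer ellipse a_t = (r₁ + r₂)/2 = 1.496×10⁷ m.
At r₁: circular v_c1 = √(μ/r₁) = 7751 m/s; transfer-perigee v_p = √[μ(2/r₁ − 1/a_t)] = 9670 m/s.
Δv₁ = v_p − v_c1 = 1919 m/s.
= 1.919 km/s.

Δv ≈ 1.92 km/s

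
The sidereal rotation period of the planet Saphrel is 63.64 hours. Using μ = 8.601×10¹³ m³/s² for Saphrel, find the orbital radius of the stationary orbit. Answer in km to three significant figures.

T = 63.64 hours = 2.291×10⁵ s.
A synchronous orbit has period T, so by Kepler's third law a = (μT²/4π²)^(1/3).
μT²/4π² = 8.601×10¹³ × (2.291×10⁵)² / 39.48 = 1.144×10²³ m³.
a = 4.854×10⁷ m = 48538 km.

r_sync ≈ 48500 km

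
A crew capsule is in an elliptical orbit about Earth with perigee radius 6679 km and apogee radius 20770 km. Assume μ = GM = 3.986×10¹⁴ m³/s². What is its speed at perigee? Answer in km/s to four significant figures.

Semi-major axis a = (r_p + r_a)/2 = 13724 km = 1.372×10⁷ m.
Vis-viva: v² = μ(2/r − 1/a) = 3.986×10¹⁴ × (2.994×10⁻⁷ − 7.286×10⁻⁸) = 9.032×10⁷ m²/s².
v = 9503 m/s = 9.503 km/s.

v ≈ 9.503 km/s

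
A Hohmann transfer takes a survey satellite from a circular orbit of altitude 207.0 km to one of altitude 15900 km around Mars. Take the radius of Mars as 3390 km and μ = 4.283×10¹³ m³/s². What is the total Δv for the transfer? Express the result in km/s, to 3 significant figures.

Δv_total ≈ 1.68 km/s

r₁ = 3390 + 207.0 = 3597.0 km = 3.5970×10⁶ m.
r₂ = 3390 + 15900 = 19290 km = 1.9290×10⁷ m.
Transfer ellipse a_t = (r₁ + r₂)/2 = 1.144×10⁷ m.
At r₁: circular v_c1 = √(μ/r₁) = 3451 m/s; transfer-periapsis v_p = √[μ(2/r₁ − 1/a_t)] = 4480 m/s.
Δv₁ = v_p − v_c1 = 1029 m/s.
At r₂: circular v_c2 = √(μ/r₂) = 1490 m/s; transfer-apoapsis v_a = √[μ(2/r₂ − 1/a_t)] = 835.4 m/s.
Δv₂ = v_c2 − v_a = 654.7 m/s.
Total Δv = Δv₁ + Δv₂ = 1684 m/s = 1.684 km/s.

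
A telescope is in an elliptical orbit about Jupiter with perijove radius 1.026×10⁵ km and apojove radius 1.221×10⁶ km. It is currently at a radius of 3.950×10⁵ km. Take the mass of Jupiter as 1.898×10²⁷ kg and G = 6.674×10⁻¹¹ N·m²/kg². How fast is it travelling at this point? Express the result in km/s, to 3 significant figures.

μ = GM = 6.674×10⁻¹¹ × 1.898×10²⁷ = 1.267×10¹⁷ m³/s².
Semi-major axis a = (r_p + r_a)/2 = 6.6180×10⁵ km = 6.618×10⁸ m.
Vis-viva: v² = μ(2/r − 1/a) = 1.267×10¹⁷ × (5.063×10⁻⁹ − 1.511×10⁻⁹) = 4.500×10⁸ m²/s².
v = 21210 m/s = 21.21 km/s.

v ≈ 21.2 km/s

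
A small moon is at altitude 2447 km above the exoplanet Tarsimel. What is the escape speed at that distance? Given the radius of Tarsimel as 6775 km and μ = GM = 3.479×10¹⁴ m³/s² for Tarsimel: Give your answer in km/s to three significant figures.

r = 6775 + 2447 = 9222.0 km = 9.2220×10⁶ m.
Escape speed v_esc = √(2μ/r) = √(2 × 3.479×10¹⁴ / 9.222×10⁶) = √(7.545×10⁷) = 8686 m/s.
= 8.686 km/s.

v_esc ≈ 8.69 km/s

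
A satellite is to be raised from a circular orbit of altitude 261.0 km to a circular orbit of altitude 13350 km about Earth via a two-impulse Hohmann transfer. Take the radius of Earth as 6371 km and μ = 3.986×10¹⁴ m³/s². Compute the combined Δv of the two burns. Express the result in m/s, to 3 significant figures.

r₁ = 6371 + 261.0 = 6632.0 km = 6.6320×10⁶ m.
r₂ = 6371 + 13350 = 19721 km = 1.9721×10⁷ m.
Transfer ellipse a_t = (r₁ + r₂)/2 = 1.318×10⁷ m.
At r₁: circular v_c1 = √(μ/r₁) = 7753 m/s; transfer-perigee v_p = √[μ(2/r₁ − 1/a_t)] = 9484 m/s.
Δv₁ = v_p − v_c1 = 1732 m/s.
At r₂: circular v_c2 = √(μ/r₂) = 4496 m/s; transfer-apogee v_a = √[μ(2/r₂ − 1/a_t)] = 3190 m/s.
Δv₂ = v_c2 − v_a = 1306 m/s.
Total Δv = Δv₁ + Δv₂ = 3038 m/s.

Δv_total ≈ 3040 m/s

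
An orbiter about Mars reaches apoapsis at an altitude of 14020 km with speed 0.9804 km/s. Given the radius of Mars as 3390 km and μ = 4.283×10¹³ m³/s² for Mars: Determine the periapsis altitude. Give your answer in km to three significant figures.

periapsis altitude ≈ 837 km

r_a = 3390 + 14020 = 17410 km = 1.741×10⁷ m.
Specific energy ε = v²/2 − μ/r = -1.979×10⁶ J/kg, so a = −μ/(2ε) = 1.082×10⁷ m.
The apsides satisfy r_p + r_a = 2a, so the periapsis radius is 2a − r_a = 4.227×10⁶ m = 4226.9 km.
Periapsis altitude = 4226.9 − 3390 = 836.90 km.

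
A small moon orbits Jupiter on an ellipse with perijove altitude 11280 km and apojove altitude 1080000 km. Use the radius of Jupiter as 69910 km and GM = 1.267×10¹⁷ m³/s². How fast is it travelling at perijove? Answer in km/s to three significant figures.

r_p = 69910 + 11280 = 81190 km = 8.1190×10⁷ m.
r_a = 69910 + 1080000 = 1149900 km = 1.1499×10⁹ m.
Semi-major axis a = (r_p + r_a)/2 = 6.1555×10⁵ km = 6.156×10⁸ m.
Vis-viva: v² = μ(2/r − 1/a) = 1.267×10¹⁷ × (2.463×10⁻⁸ − 1.625×10⁻⁹) = 2.915×10⁹ m²/s².
v = 53990 m/s = 53.99 km/s.

v ≈ 54.0 km/s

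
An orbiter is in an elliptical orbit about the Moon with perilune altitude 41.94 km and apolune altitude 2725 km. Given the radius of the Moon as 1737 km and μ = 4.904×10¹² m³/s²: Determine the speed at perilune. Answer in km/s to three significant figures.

v ≈ 1.99 km/s

r_p = 1737 + 41.94 = 1778.9 km = 1.7789×10⁶ m.
r_a = 1737 + 2725 = 4462.0 km = 4.4620×10⁶ m.
Semi-major axis a = (r_p + r_a)/2 = 3120.5 km = 3.120×10⁶ m.
Vis-viva: v² = μ(2/r − 1/a) = 4.904×10¹² × (1.124×10⁻⁶ − 3.205×10⁻⁷) = 3.942×10⁶ m²/s².
v = 1985 m/s = 1.985 km/s.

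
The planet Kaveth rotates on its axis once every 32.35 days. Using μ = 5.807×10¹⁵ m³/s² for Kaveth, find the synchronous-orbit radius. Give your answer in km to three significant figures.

r_sync ≈ 1.05×10⁶ km

T = 32.35 days = 2.795×10⁶ s.
A synchronous orbit has period T, so by Kepler's third law a = (μT²/4π²)^(1/3).
μT²/4π² = 5.807×10¹⁵ × (2.795×10⁶)² / 39.48 = 1.149×10²⁷ m³.
a = 1.047×10⁹ m = 1.0474×10⁶ km.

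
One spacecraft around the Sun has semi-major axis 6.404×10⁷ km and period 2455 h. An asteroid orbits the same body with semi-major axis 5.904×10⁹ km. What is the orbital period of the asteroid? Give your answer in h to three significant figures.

Kepler's third law: T² ∝ a³, so T₂ = T₁ (a₂/a₁)^(3/2).
a₂/a₁ = 92.19, (a₂/a₁)^(3/2) = 885.2.
T₂ = 2455 × 885.2 = 2.173×10⁶ h.

T₂ ≈ 2.17×10⁶ h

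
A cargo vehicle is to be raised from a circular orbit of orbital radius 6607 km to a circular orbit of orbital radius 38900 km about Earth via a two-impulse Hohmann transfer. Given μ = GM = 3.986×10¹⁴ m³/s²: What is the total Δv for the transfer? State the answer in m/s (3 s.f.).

Δv_total ≈ 3860 m/s

r₁ = 6607 km = 6.607×10⁶ m.
r₂ = 38900 km = 3.890×10⁷ m.
Transfer ellipse a_t = (r₁ + r₂)/2 = 2.275×10⁷ m.
At r₁: circular v_c1 = √(μ/r₁) = 7767 m/s; transfer-perigee v_p = √[μ(2/r₁ − 1/a_t)] = 10160 m/s.
Δv₁ = v_p − v_c1 = 2389 m/s.
At r₂: circular v_c2 = √(μ/r₂) = 3201 m/s; transfer-apogee v_a = √[μ(2/r₂ − 1/a_t)] = 1725 m/s.
Δv₂ = v_c2 − v_a = 1476 m/s.
Total Δv = Δv₁ + Δv₂ = 3865 m/s.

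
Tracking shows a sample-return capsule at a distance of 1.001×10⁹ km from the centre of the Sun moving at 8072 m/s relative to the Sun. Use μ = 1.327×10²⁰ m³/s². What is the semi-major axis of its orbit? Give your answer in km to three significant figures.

r = 1.001×10¹² m.
Vis-viva rearranged: 1/a = 2/r − v²/μ = 1.998×10⁻¹² − 4.910×10⁻¹³ = 1.507×10⁻¹² m⁻¹.
a = 6.636×10¹¹ m = 6.6357×10⁸ km.

a ≈ 6.64×10⁸ km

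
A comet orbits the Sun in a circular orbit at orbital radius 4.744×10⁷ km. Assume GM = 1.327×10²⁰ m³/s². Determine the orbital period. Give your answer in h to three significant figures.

r = 4.744×10⁷ km = 4.744×10¹⁰ m.
Kepler's third law: T = 2π√(r³/μ) = 2π√((4.744×10¹⁰)³ / 1.327×10²⁰).
r³/μ = 8.046×10¹¹ s², so T = 2π × 8.970×10⁵ = 5.636×10⁶ s.
Converting: 5.636×10⁶ s ÷ 3600 = 1566 h.

T ≈ 1570 h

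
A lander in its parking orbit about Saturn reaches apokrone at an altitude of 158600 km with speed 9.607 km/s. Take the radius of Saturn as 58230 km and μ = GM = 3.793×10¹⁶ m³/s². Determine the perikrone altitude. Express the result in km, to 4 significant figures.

perikrone altitude ≈ 19470 km

r_a = 58230 + 158600 = 2.1683×10⁵ km = 2.168×10⁸ m.
Specific energy ε = v²/2 − μ/r = -1.288×10⁸ J/kg, so a = −μ/(2ε) = 1.473×10⁸ m.
The apsides satisfy r_p + r_a = 2a, so the perikrone radius is 2a − r_a = 7.770×10⁷ m = 77698 km.
Perikrone altitude = 77698 − 58230 = 19468 km.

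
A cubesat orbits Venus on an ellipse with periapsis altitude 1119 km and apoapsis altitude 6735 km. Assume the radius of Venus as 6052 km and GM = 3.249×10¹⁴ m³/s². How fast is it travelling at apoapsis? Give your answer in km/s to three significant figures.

r_p = 6052 + 1119 = 7171.0 km = 7.1710×10⁶ m.
r_a = 6052 + 6735 = 12787 km = 1.2787×10⁷ m.
Semi-major axis a = (r_p + r_a)/2 = 9979.0 km = 9.979×10⁶ m.
Vis-viva: v² = μ(2/r − 1/a) = 3.249×10¹⁴ × (1.564×10⁻⁷ − 1.002×10⁻⁷) = 1.826×10⁷ m²/s².
v = 4273 m/s = 4.273 km/s.

v ≈ 4.27 km/s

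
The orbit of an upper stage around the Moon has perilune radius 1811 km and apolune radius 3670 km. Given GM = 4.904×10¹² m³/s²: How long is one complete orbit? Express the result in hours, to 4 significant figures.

Semi-major axis a = (r_p + r_a)/2 = (1811.0 + 3670.0)/2 = 2740.5 km = 2.740×10⁶ m.
By Kepler's third law T = 2π√(a³/μ) = 2π × 2.049×10³ = 1.287×10⁴ s.
= 3.576 hours.

T ≈ 3.576 hours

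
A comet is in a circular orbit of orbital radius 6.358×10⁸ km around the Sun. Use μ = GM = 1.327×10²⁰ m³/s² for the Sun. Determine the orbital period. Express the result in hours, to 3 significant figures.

T ≈ 76800 hours

r = 6.358×10⁸ km = 6.358×10¹¹ m.
Kepler's third law: T = 2π√(r³/μ) = 2π√((6.358×10¹¹)³ / 1.327×10²⁰).
r³/μ = 1.937×10¹⁵ s², so T = 2π × 4.401×10⁷ = 2.765×10⁸ s.
Converting: 2.765×10⁸ s ÷ 3600 = 76810 hours.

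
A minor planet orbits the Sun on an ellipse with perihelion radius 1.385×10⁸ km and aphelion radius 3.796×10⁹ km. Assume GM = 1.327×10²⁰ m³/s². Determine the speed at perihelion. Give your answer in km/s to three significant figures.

v ≈ 43.0 km/s

Semi-major axis a = (r_p + r_a)/2 = 1.9672×10⁹ km = 1.967×10¹² m.
Vis-viva: v² = μ(2/r − 1/a) = 1.327×10²⁰ × (1.444×10⁻¹¹ − 5.083×10⁻¹³) = 1.849×10⁹ m²/s².
v = 43000 m/s = 43.00 km/s.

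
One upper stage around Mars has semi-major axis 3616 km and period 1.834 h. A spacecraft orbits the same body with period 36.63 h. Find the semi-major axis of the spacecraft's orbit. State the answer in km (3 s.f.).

a₂ ≈ 26600 km

Kepler's third law: a³ ∝ T², so a₂ = a₁ (T₂/T₁)^(2/3).
T₂/T₁ = 19.97, (T₂/T₁)^(2/3) = 7.361.
a₂ = 3616 × 7.361 = 26620 km.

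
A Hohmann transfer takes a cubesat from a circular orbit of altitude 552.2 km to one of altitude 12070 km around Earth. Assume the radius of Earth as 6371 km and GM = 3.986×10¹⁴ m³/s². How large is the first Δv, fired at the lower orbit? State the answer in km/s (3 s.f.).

r₁ = 6371 + 552.2 = 6923.2 km = 6.9232×10⁶ m.
r₂ = 6371 + 12070 = 18441 km = 1.8441×10⁷ m.
Transfer ellipse a_t = (r₁ + r₂)/2 = 1.268×10⁷ m.
At r₁: circular v_c1 = √(μ/r₁) = 7588 m/s; transfer-perigee v_p = √[μ(2/r₁ − 1/a_t)] = 9150 m/s.
Δv₁ = v_p − v_c1 = 1562 m/s.
= 1.562 km/s.

Δv ≈ 1.56 km/s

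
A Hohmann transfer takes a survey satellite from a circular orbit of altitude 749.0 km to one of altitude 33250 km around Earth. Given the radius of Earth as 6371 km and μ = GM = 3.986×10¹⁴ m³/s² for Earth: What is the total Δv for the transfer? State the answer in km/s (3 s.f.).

Δv_total ≈ 3.68 km/s

r₁ = 6371 + 749.0 = 7120.0 km = 7.1200×10⁶ m.
r₂ = 6371 + 33250 = 39621 km = 3.9621×10⁷ m.
Transfer ellipse a_t = (r₁ + r₂)/2 = 2.337×10⁷ m.
At r₁: circular v_c1 = √(μ/r₁) = 7482 m/s; transfer-perigee v_p = √[μ(2/r₁ − 1/a_t)] = 9742 m/s.
Δv₁ = v_p − v_c1 = 2260 m/s.
At r₂: circular v_c2 = √(μ/r₂) = 3172 m/s; transfer-apogee v_a = √[μ(2/r₂ − 1/a_t)] = 1751 m/s.
Δv₂ = v_c2 − v_a = 1421 m/s.
Total Δv = Δv₁ + Δv₂ = 3681 m/s = 3.681 km/s.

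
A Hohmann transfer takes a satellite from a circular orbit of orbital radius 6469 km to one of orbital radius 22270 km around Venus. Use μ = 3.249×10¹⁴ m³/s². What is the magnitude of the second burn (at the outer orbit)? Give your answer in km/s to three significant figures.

r₁ = 6469 km = 6.469×10⁶ m.
r₂ = 22270 km = 2.227×10⁷ m.
Transfer ellipse a_t = (r₁ + r₂)/2 = 1.437×10⁷ m.
At r₁: circular v_c1 = √(μ/r₁) = 7087 m/s; transfer-periapsis v_p = √[μ(2/r₁ − 1/a_t)] = 8823 m/s.
At r₂: circular v_c2 = √(μ/r₂) = 3820 m/s; transfer-apoapsis v_a = √[μ(2/r₂ − 1/a_t)] = 2563 m/s.
Δv₂ = v_c2 − v_a = 1257 m/s.
= 1.257 km/s.

Δv ≈ 1.26 km/s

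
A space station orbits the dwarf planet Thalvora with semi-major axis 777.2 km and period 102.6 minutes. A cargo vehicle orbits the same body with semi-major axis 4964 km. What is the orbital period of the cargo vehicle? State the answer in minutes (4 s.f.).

T₂ ≈ 1656 minutes

Kepler's third law: T² ∝ a³, so T₂ = T₁ (a₂/a₁)^(3/2).
a₂/a₁ = 6.387, (a₂/a₁)^(3/2) = 16.14.
T₂ = 102.6 × 16.14 = 1656 minutes.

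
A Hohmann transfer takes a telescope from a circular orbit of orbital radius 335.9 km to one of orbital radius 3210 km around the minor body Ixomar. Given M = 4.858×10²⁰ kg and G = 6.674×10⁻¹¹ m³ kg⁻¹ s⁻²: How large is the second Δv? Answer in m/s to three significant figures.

μ = GM = 6.674×10⁻¹¹ × 4.858×10²⁰ = 3.242×10¹⁰ m³/s².
r₁ = 335.9 km = 3.359×10⁵ m.
r₂ = 3210 km = 3.210×10⁶ m.
Transfer ellipse a_t = (r₁ + r₂)/2 = 1.773×10⁶ m.
At r₁: circular v_c1 = √(μ/r₁) = 310.7 m/s; transfer-periapsis v_p = √[μ(2/r₁ − 1/a_t)] = 418.0 m/s.
At r₂: circular v_c2 = √(μ/r₂) = 100.5 m/s; transfer-apoapsis v_a = √[μ(2/r₂ − 1/a_t)] = 43.74 m/s.
Δv₂ = v_c2 − v_a = 56.76 m/s.

Δv ≈ 56.8 m/s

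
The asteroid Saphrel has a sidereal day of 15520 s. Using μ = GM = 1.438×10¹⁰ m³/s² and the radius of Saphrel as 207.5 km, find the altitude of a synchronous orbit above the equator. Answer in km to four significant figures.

h_sync ≈ 236.9 km

A synchronous orbit has period T, so by Kepler's third law a = (μT²/4π²)^(1/3).
μT²/4π² = 1.438×10¹⁰ × (1.552×10⁴)² / 39.48 = 8.774×10¹⁶ m³.
a = 4.444×10⁵ m = 444.35 km.
Altitude h = a − R = 444.35 − 207.5 = 236.85 km.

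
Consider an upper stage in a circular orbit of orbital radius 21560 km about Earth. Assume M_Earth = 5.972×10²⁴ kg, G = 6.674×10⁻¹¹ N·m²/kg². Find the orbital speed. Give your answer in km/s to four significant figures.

v ≈ 4.300 km/s

μ = GM = 6.674×10⁻¹¹ × 5.972×10²⁴ = 3.986×10¹⁴ m³/s².
r = 21560 km = 2.156×10⁷ m.
For a circular orbit v = √(μ/r) = √(3.986×10¹⁴ / 2.156×10⁷) = √(1.849×10⁷) = 4300 m/s.
That is 4.300 km/s.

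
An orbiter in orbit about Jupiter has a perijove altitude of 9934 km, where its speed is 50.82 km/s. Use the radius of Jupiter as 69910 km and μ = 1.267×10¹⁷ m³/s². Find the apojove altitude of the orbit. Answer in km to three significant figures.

r_p = 69910 + 9934 = 79844 km = 7.984×10⁷ m.
Specific energy ε = v²/2 − μ/r = -2.955×10⁸ J/kg, so a = −μ/(2ε) = 2.144×10⁸ m.
The apsides satisfy r_p + r_a = 2a, so the apojove radius is 2a − r_p = 3.489×10⁸ m = 3.4891×10⁵ km.
Apojove altitude = 3.4891×10⁵ − 69910 = 2.7900×10⁵ km.

apojove altitude ≈ 2.79×10⁵ km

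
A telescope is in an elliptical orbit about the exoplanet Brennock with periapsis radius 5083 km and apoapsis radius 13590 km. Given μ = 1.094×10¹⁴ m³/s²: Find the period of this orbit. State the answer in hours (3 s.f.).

T ≈ 4.76 hours

Semi-major axis a = (r_p + r_a)/2 = (5083.0 + 13590)/2 = 9336.5 km = 9.336×10⁶ m.
By Kepler's third law T = 2π√(a³/μ) = 2π × 2.728×10³ = 1.714×10⁴ s.
= 4.760 hours.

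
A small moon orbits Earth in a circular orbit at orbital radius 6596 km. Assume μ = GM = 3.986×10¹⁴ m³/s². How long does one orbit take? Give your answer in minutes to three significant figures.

r = 6596 km = 6.596×10⁶ m.
Kepler's third law: T = 2π√(r³/μ) = 2π√((6.596×10⁶)³ / 3.986×10¹⁴).
r³/μ = 7.200×10⁵ s², so T = 2π × 8.485×10² = 5.331×10³ s.
Converting: 5.331×10³ s ÷ 60.00 = 88.85 minutes.

T ≈ 88.9 minutes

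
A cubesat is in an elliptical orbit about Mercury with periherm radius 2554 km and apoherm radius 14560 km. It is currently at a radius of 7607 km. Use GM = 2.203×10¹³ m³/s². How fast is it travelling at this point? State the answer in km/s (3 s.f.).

v ≈ 1.79 km/s

Semi-major axis a = (r_p + r_a)/2 = 8557.0 km = 8.557×10⁶ m.
Vis-viva: v² = μ(2/r − 1/a) = 2.203×10¹³ × (2.629×10⁻⁷ − 1.169×10⁻⁷) = 3.218×10⁶ m²/s².
v = 1794 m/s = 1.794 km/s.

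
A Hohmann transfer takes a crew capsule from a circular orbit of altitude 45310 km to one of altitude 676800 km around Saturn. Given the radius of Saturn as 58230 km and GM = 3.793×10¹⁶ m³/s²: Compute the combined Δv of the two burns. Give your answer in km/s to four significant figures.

r₁ = 58230 + 45310 = 103540 km = 1.0354×10⁸ m.
r₂ = 58230 + 676800 = 735030 km = 7.3503×10⁸ m.
Transfer ellipse a_t = (r₁ + r₂)/2 = 4.193×10⁸ m.
At r₁: circular v_c1 = √(μ/r₁) = 19140 m/s; transfer-perikrone v_p = √[μ(2/r₁ − 1/a_t)] = 25340 m/s.
Δv₁ = v_p − v_c1 = 6202 m/s.
At r₂: circular v_c2 = √(μ/r₂) = 7184 m/s; transfer-apokrone v_a = √[μ(2/r₂ − 1/a_t)] = 3570 m/s.
Δv₂ = v_c2 − v_a = 3614 m/s.
Total Δv = Δv₁ + Δv₂ = 9816 m/s = 9.816 km/s.

Δv_total ≈ 9.816 km/s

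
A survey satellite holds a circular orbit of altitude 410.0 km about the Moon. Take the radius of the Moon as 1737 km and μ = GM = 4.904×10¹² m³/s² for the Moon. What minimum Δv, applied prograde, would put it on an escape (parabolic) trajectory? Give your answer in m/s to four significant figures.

r = 1737 + 410.0 = 2147.0 km = 2.1470×10⁶ m.
Circular speed v_c = √(μ/r) = 1511 m/s.
Escape speed v_esc = √(2μ/r) = √2 × v_c = 2137 m/s.
Δv = v_esc − v_c = 626.0 m/s.

Δv ≈ 626.0 m/s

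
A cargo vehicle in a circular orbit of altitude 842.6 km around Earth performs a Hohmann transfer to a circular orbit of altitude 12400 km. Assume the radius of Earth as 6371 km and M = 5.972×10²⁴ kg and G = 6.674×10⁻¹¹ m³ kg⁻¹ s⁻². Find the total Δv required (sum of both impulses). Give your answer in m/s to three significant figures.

Δv_total ≈ 2680 m/s

μ = GM = 6.674×10⁻¹¹ × 5.972×10²⁴ = 3.986×10¹⁴ m³/s².
r₁ = 6371 + 842.6 = 7213.6 km = 7.2136×10⁶ m.
r₂ = 6371 + 12400 = 18771 km = 1.8771×10⁷ m.
Transfer ellipse a_t = (r₁ + r₂)/2 = 1.299×10⁷ m.
At r₁: circular v_c1 = √(μ/r₁) = 7433 m/s; transfer-perigee v_p = √[μ(2/r₁ − 1/a_t)] = 8935 m/s.
Δv₁ = v_p − v_c1 = 1501 m/s.
At r₂: circular v_c2 = √(μ/r₂) = 4608 m/s; transfer-apogee v_a = √[μ(2/r₂ − 1/a_t)] = 3434 m/s.
Δv₂ = v_c2 − v_a = 1174 m/s.
Total Δv = Δv₁ + Δv₂ = 2676 m/s.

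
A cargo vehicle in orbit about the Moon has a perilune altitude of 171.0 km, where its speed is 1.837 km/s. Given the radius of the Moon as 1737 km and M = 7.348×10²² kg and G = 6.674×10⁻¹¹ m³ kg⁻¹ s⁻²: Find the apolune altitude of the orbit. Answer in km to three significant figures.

μ = GM = 6.674×10⁻¹¹ × 7.348×10²² = 4.904×10¹² m³/s².
r_p = 1737 + 171.0 = 1908.0 km = 1.908×10⁶ m.
Specific energy ε = v²/2 − μ/r = -8.830×10⁵ J/kg, so a = −μ/(2ε) = 2.777×10⁶ m.
The apsides satisfy r_p + r_a = 2a, so the apolune radius is 2a − r_p = 3.646×10⁶ m = 3646.0 km.
Apolune altitude = 3646.0 − 1737 = 1909.0 km.

apolune altitude ≈ 1910 km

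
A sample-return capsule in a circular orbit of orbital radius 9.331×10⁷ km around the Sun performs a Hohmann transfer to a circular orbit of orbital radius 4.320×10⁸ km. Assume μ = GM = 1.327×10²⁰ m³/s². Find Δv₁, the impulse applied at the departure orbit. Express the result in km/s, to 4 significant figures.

r₁ = 9.331×10⁷ km = 9.331×10¹⁰ m.
r₂ = 4.320×10⁸ km = 4.320×10¹¹ m.
Transfer ellipse a_t = (r₁ + r₂)/2 = 2.627×10¹¹ m.
At r₁: circular v_c1 = √(μ/r₁) = 37710 m/s; transfer-perihelion v_p = √[μ(2/r₁ − 1/a_t)] = 48360 m/s.
Δv₁ = v_p − v_c1 = 10650 m/s.
= 10.65 km/s.

Δv ≈ 10.65 km/s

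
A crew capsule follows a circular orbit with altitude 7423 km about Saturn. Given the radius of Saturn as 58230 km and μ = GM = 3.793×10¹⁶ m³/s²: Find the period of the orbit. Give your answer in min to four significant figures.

T ≈ 286.0 min

r = 58230 + 7423 = 65653 km = 6.5653×10⁷ m.
Kepler's third law: T = 2π√(r³/μ) = 2π√((6.565×10⁷)³ / 3.793×10¹⁶).
r³/μ = 7.461×10⁶ s², so T = 2π × 2.731×10³ = 1.716×10⁴ s.
Converting: 1.716×10⁴ s ÷ 60.00 = 286.0 min.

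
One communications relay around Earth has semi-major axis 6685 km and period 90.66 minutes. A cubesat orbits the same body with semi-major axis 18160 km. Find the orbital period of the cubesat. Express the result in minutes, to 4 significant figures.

T₂ ≈ 405.9 minutes

Kepler's third law: T² ∝ a³, so T₂ = T₁ (a₂/a₁)^(3/2).
a₂/a₁ = 2.717, (a₂/a₁)^(3/2) = 4.477.
T₂ = 90.66 × 4.477 = 405.9 minutes.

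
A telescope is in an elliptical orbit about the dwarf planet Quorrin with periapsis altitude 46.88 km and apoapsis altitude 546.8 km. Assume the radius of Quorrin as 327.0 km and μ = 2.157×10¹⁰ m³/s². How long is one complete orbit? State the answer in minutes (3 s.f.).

r_p = 327.0 + 46.88 = 373.88 km = 3.7388×10⁵ m.
r_a = 327.0 + 546.8 = 873.80 km = 8.7380×10⁵ m.
Semi-major axis a = (r_p + r_a)/2 = (373.88 + 873.80)/2 = 623.84 km = 6.238×10⁵ m.
By Kepler's third law T = 2π√(a³/μ) = 2π × 3.355×10³ = 2.108×10⁴ s.
= 351.3 minutes.

T ≈ 351 minutes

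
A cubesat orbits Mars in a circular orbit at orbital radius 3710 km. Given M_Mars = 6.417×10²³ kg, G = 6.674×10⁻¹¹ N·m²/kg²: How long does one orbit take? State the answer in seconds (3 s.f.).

μ = GM = 6.674×10⁻¹¹ × 6.417×10²³ = 4.283×10¹³ m³/s².
r = 3710 km = 3.710×10⁶ m.
Kepler's third law: T = 2π√(r³/μ) = 2π√((3.710×10⁶)³ / 4.283×10¹³).
r³/μ = 1.192×10⁶ s², so T = 2π × 1.092×10³ = 6.861×10³ s.

T ≈ 6860 seconds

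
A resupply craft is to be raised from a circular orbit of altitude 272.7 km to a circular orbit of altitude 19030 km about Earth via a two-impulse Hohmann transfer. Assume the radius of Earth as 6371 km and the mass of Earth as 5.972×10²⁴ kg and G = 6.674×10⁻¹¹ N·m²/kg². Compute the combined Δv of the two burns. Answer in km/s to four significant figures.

μ = GM = 6.674×10⁻¹¹ × 5.972×10²⁴ = 3.986×10¹⁴ m³/s².
r₁ = 6371 + 272.7 = 6643.7 km = 6.6437×10⁶ m.
r₂ = 6371 + 19030 = 25401 km = 2.5401×10⁷ m.
Transfer ellipse a_t = (r₁ + r₂)/2 = 1.602×10⁷ m.
At r₁: circular v_c1 = √(μ/r₁) = 7745 m/s; transfer-perigee v_p = √[μ(2/r₁ − 1/a_t)] = 9752 m/s.
Δv₁ = v_p − v_c1 = 2007 m/s.
At r₂: circular v_c2 = √(μ/r₂) = 3961 m/s; transfer-apogee v_a = √[μ(2/r₂ − 1/a_t)] = 2551 m/s.
Δv₂ = v_c2 − v_a = 1410 m/s.
Total Δv = Δv₁ + Δv₂ = 3417 m/s = 3.417 km/s.

Δv_total ≈ 3.417 km/s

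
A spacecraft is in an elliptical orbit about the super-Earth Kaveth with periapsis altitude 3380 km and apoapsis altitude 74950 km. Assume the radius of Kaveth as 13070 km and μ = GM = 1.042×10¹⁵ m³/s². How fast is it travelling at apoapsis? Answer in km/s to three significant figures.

v ≈ 1.93 km/s

r_p = 13070 + 3380 = 16450 km = 1.6450×10⁷ m.
r_a = 13070 + 74950 = 88020 km = 8.8020×10⁷ m.
Semi-major axis a = (r_p + r_a)/2 = 52235 km = 5.224×10⁷ m.
Vis-viva: v² = μ(2/r − 1/a) = 1.042×10¹⁵ × (2.272×10⁻⁸ − 1.914×10⁻⁸) = 3.728×10⁶ m²/s².
v = 1931 m/s = 1.931 km/s.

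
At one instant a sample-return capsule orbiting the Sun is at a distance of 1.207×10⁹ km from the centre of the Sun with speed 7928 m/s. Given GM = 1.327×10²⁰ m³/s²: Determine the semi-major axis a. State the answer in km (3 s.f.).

r = 1.207×10¹² m.
Vis-viva rearranged: 1/a = 2/r − v²/μ = 1.657×10⁻¹² − 4.736×10⁻¹³ = 1.183×10⁻¹² m⁻¹.
a = 8.451×10¹¹ m = 8.4506×10⁸ km.

a ≈ 8.45×10⁸ km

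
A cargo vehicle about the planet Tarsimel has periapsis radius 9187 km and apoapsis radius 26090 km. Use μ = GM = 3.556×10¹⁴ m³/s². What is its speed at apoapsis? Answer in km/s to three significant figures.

Semi-major axis a = (r_p + r_a)/2 = 17638 km = 1.764×10⁷ m.
Vis-viva: v² = μ(2/r − 1/a) = 3.556×10¹⁴ × (7.666×10⁻⁸ − 5.669×10⁻⁸) = 7.099×10⁶ m²/s².
v = 2664 m/s = 2.664 km/s.

v ≈ 2.66 km/s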